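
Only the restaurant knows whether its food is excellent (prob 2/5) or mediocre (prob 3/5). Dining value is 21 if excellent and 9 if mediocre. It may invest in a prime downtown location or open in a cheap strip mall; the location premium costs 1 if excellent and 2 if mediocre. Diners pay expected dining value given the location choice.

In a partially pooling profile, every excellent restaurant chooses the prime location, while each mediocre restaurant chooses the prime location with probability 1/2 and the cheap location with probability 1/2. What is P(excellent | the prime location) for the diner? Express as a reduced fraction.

P(the prime location) = (2/5)·1 + (3/5)·(1/2) = 7/10.
By Bayes' rule, P(excellent | the prime location) = (2/5) / (7/10) = 4/7.

4/7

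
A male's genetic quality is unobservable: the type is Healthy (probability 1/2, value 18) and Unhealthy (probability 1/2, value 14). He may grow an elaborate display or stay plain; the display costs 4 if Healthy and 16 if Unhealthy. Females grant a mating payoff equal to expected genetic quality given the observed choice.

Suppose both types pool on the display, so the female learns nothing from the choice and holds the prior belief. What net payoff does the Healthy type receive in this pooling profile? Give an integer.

Pooled mating payoff = 1/2·18 + 1/2·14 = 16.
Healthy pays cost 4 for the display, so net payoff = 16 − 4 = 12.

12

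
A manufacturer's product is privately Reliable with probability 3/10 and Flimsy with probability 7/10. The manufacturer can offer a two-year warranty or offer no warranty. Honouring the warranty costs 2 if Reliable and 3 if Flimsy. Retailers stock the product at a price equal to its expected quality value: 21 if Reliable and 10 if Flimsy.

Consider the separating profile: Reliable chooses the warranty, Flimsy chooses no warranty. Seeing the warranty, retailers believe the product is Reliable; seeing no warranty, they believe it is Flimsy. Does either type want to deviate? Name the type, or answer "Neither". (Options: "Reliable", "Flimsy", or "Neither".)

The warranty pays 21; no warranty pays 10.
Reliable: assigned the warranty, nets 21 − 2 = 19; deviating to no warranty nets 10.
Flimsy: assigned no warranty, nets 10; deviating to the warranty nets 21 − 3 = 18.
The Flimsy type gains 8 by deviating.

Flimsy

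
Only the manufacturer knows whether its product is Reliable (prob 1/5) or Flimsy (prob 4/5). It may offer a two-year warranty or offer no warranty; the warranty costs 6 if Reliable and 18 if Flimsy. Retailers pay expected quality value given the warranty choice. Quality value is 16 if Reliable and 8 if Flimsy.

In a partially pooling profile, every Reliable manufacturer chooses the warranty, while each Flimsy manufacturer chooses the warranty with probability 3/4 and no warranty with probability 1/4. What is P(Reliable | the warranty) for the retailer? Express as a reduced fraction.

P(the warranty) = (1/5)·1 + (4/5)·(3/4) = 4/5.
By Bayes' rule, P(Reliable | the warranty) = (1/5) / (4/5) = 1/4.

1/4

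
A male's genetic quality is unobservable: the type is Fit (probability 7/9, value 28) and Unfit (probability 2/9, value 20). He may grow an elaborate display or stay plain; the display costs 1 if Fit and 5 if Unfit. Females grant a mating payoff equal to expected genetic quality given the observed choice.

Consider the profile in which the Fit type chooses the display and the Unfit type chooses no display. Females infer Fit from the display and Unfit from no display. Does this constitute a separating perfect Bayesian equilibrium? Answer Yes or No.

No

Under these beliefs, the display earns mating payoff 28 and no display earns mating payoff 20.
Fit: the display nets 28 − 1 = 27; no display nets 20. Fit prefers the display.
Unfit: the display nets 28 − 5 = 23; no display nets 20. Unfit would deviate to the display.
Unfit has a profitable deviation, so the profile is not an equilibrium.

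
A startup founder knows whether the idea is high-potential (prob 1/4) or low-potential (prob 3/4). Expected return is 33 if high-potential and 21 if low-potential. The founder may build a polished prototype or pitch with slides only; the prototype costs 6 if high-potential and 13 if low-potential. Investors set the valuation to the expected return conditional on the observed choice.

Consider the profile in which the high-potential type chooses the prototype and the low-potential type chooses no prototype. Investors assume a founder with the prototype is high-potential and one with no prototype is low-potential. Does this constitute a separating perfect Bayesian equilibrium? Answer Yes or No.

Yes

Under these beliefs, the prototype earns valuation 33 and no prototype earns valuation 21.
high-potential: the prototype nets 33 − 6 = 27; no prototype nets 21. high-potential prefers the prototype.
low-potential: the prototype nets 33 − 13 = 20; no prototype nets 21. low-potential prefers no prototype.
Neither type deviates, so the separating profile is an equilibrium.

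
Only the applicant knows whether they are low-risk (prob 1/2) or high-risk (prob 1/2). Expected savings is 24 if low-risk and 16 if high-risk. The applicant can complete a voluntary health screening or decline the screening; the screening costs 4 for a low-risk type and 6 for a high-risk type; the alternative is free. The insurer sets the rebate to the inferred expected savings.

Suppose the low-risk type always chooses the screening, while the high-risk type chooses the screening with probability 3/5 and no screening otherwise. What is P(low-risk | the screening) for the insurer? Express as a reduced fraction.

5/8

P(the screening) = (1/2)·1 + (1/2)·(3/5) = 4/5.
By Bayes' rule, P(low-risk | the screening) = (1/2) / (4/5) = 5/8.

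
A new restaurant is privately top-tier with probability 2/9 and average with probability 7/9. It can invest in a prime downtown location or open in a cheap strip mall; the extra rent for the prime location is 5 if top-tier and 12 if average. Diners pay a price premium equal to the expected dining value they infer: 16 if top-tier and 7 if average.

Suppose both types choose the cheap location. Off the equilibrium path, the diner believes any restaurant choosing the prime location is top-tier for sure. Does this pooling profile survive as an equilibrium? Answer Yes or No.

No

On path, the diner holds the prior and pays 2/9·16 + 7/9·7 = 9. Off path (the prime location), believing top-tier, it pays 16.
top-tier: the cheap location nets 9; the prime location nets 16 − 5 = 11. top-tier would deviate.
average: the cheap location nets 9; the prime location nets 16 − 12 = 4. average stays.
A type deviates, so pooling fails.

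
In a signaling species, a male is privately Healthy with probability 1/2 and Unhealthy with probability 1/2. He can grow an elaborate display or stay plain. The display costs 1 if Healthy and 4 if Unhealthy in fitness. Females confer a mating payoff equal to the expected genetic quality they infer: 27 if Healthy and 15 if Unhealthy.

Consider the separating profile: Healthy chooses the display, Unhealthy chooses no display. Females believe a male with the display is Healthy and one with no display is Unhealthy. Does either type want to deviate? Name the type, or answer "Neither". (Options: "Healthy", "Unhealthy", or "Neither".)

Unhealthy

The display pays 27; no display pays 15.
Healthy: assigned the display, nets 27 − 1 = 26; deviating to no display nets 15.
Unhealthy: assigned no display, nets 15; deviating to the display nets 27 − 4 = 23.
The Unhealthy type gains 8 by deviating.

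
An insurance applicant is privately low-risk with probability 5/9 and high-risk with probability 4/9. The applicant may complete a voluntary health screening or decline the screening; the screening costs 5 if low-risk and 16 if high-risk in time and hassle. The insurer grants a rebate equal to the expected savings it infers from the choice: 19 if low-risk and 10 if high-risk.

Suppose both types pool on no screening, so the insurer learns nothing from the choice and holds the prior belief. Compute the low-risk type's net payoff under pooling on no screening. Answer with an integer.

15

Pooled rebate = 5/9·19 + 4/9·10 = 15.
low-risk pays no cost for no screening, so net payoff = 15.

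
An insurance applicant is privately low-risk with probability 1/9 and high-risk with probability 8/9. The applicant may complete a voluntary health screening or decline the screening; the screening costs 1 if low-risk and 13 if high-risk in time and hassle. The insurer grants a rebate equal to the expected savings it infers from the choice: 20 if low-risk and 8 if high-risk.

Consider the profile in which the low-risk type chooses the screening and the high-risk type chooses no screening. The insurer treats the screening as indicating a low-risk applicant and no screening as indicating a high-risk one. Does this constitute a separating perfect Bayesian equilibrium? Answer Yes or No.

Under these beliefs, the screening earns rebate 20 and no screening earns rebate 8.
low-risk: the screening nets 20 − 1 = 19; no screening nets 8. low-risk prefers the screening.
high-risk: the screening nets 20 − 13 = 7; no screening nets 8. high-risk prefers no screening.
Neither type deviates, so the separating profile is an equilibrium.

Yes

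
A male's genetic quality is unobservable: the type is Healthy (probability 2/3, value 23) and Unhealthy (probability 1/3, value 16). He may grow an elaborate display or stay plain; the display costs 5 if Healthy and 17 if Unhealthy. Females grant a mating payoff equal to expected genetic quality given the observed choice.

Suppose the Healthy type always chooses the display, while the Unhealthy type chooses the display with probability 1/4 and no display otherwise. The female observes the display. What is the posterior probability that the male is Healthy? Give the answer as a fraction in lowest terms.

P(the display) = (2/3)·1 + (1/3)·(1/4) = 3/4.
By Bayes' rule, P(Healthy | the display) = (2/3) / (3/4) = 8/9.

8/9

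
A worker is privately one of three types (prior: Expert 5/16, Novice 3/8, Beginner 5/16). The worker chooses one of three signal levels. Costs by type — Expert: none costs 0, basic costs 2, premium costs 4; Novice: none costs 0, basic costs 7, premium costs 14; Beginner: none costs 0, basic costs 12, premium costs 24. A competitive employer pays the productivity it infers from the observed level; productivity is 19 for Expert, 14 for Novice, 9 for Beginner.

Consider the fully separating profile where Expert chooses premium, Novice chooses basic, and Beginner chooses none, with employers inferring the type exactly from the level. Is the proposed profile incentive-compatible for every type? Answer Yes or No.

Separating wages: premium → 19, basic → 14, none → 9.
Expert (assigned premium): none: 9 − 0 = 9; basic: 14 − 2 = 12; premium: 19 − 4 = 15. Expert stays.
Novice (assigned basic): none: 9 − 0 = 9; basic: 14 − 7 = 7; premium: 19 − 14 = 5. Novice prefers none.
Beginner (assigned none): none: 9 − 0 = 9; basic: 14 − 12 = 2; premium: 19 − 24 = -5. Beginner stays.
At least one type deviates; the separating profile fails.

No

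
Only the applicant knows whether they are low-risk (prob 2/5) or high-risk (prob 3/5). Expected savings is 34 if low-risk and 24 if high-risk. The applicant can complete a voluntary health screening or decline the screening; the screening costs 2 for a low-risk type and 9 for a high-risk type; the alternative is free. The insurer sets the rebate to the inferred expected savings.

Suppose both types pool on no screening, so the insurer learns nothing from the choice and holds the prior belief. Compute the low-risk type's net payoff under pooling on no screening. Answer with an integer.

Pooled rebate = 2/5·34 + 3/5·24 = 28.
low-risk pays no cost for no screening, so net payoff = 28.

28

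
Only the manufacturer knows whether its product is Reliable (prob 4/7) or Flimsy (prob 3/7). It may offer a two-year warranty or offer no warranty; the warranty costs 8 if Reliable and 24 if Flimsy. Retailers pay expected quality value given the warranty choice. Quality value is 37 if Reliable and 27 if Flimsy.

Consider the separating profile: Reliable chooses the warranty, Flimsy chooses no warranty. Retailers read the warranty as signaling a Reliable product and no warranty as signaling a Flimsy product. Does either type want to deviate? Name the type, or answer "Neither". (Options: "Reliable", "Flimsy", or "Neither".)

The warranty pays 37; no warranty pays 27.
Reliable: assigned the warranty, nets 37 − 8 = 29; deviating to no warranty nets 27.
Flimsy: assigned no warranty, nets 27; deviating to the warranty nets 37 − 24 = 13.
Both types strictly prefer their assigned action; no profitable deviation.

Neither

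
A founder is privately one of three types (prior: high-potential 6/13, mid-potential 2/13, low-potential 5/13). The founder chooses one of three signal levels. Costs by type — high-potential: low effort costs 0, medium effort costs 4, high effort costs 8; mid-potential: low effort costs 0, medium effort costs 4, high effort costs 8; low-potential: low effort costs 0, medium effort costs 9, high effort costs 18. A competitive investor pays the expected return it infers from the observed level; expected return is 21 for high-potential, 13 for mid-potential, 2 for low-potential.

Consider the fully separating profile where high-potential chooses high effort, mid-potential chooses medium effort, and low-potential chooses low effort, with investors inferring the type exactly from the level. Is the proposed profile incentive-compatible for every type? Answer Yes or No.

Separating valuations: high effort → 21, medium effort → 13, low effort → 2.
high-potential (assigned high effort): low effort: 2 − 0 = 2; medium effort: 13 − 4 = 9; high effort: 21 − 8 = 13. high-potential stays.
mid-potential (assigned medium effort): low effort: 2 − 0 = 2; medium effort: 13 − 4 = 9; high effort: 21 − 8 = 13. mid-potential prefers high effort.
low-potential (assigned low effort): low effort: 2 − 0 = 2; medium effort: 13 − 9 = 4; high effort: 21 − 18 = 3. low-potential prefers medium effort.
At least one type deviates; the separating profile fails.

No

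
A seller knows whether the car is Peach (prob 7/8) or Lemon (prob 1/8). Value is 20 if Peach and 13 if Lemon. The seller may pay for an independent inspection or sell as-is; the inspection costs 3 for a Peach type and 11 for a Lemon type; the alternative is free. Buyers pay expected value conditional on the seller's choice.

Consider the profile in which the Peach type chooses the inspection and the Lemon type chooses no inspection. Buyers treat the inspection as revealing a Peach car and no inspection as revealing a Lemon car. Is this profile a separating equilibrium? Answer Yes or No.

Yes

Under these beliefs, the inspection earns price 20 and no inspection earns price 13.
Peach: the inspection nets 20 − 3 = 17; no inspection nets 13. Peach prefers the inspection.
Lemon: the inspection nets 20 − 11 = 9; no inspection nets 13. Lemon prefers no inspection.
Neither type deviates, so the separating profile is an equilibrium.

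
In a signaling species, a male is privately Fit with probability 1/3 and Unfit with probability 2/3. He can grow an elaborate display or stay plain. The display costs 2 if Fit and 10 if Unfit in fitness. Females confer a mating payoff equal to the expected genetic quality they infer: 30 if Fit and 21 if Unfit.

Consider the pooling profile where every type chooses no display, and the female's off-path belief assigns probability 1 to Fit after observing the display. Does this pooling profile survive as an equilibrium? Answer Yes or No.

On path, the female holds the prior and pays 1/3·30 + 2/3·21 = 24. Off path (the display), believing Fit, it pays 30.
Fit: no display nets 24; the display nets 30 − 2 = 28. Fit would deviate.
Unfit: no display nets 24; the display nets 30 − 10 = 20. Unfit stays.
A type deviates, so pooling fails.

No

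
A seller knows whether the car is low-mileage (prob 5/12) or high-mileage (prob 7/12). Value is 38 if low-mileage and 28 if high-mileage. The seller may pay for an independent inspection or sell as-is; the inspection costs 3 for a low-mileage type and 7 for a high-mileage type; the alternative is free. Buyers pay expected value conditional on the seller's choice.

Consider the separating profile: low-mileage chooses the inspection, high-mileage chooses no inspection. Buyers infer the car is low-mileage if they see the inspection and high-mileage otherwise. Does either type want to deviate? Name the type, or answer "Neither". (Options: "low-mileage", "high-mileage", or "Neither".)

The inspection pays 38; no inspection pays 28.
low-mileage: assigned the inspection, nets 38 − 3 = 35; deviating to no inspection nets 28.
high-mileage: assigned no inspection, nets 28; deviating to the inspection nets 38 − 7 = 31.
The high-mileage type gains 3 by deviating.

high-mileage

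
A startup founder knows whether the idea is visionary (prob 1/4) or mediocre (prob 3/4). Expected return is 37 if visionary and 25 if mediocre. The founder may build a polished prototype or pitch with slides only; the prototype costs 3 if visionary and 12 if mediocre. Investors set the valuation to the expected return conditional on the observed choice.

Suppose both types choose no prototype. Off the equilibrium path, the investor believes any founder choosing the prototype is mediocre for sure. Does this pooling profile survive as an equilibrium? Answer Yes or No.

On path, the investor holds the prior and pays 1/4·37 + 3/4·25 = 28. Off path (the prototype), believing mediocre, it pays 25.
visionary: no prototype nets 28; the prototype nets 25 − 3 = 22. visionary stays.
mediocre: no prototype nets 28; the prototype nets 25 − 12 = 13. mediocre stays.
No type deviates, so pooling is sustained.

Yes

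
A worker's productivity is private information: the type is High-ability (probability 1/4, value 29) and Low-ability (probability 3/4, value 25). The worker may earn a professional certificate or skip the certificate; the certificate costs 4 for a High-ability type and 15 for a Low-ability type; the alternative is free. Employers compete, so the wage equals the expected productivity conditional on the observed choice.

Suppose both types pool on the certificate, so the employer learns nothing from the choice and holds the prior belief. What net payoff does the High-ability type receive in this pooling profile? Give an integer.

Pooled wage = 1/4·29 + 3/4·25 = 26.
High-ability pays cost 4 for the certificate, so net payoff = 26 − 4 = 22.

22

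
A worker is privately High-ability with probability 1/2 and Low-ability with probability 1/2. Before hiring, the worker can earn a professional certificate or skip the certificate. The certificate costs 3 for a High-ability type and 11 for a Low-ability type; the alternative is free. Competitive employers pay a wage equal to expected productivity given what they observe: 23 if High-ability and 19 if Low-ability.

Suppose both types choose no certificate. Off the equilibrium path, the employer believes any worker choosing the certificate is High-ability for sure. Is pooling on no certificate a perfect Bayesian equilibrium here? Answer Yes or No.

On path, the employer holds the prior and pays 1/2·23 + 1/2·19 = 21. Off path (the certificate), believing High-ability, it pays 23.
High-ability: no certificate nets 21; the certificate nets 23 − 3 = 20. High-ability stays.
Low-ability: no certificate nets 21; the certificate nets 23 − 11 = 12. Low-ability stays.
No type deviates, so pooling is sustained.

Yes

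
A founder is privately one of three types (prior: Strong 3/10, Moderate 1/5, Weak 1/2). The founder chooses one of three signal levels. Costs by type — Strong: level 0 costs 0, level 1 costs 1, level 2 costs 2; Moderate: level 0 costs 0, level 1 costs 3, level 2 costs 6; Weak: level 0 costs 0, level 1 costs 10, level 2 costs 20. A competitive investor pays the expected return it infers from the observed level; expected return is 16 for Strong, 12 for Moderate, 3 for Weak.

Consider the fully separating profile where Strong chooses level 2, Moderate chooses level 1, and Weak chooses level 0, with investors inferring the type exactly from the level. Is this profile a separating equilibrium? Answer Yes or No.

No

Separating valuations: level 2 → 16, level 1 → 12, level 0 → 3.
Strong (assigned level 2): level 0: 3 − 0 = 3; level 1: 12 − 1 = 11; level 2: 16 − 2 = 14. Strong stays.
Moderate (assigned level 1): level 0: 3 − 0 = 3; level 1: 12 − 3 = 9; level 2: 16 − 6 = 10. Moderate prefers level 2.
Weak (assigned level 0): level 0: 3 − 0 = 3; level 1: 12 − 10 = 2; level 2: 16 − 20 = -4. Weak stays.
At least one type deviates; the separating profile fails.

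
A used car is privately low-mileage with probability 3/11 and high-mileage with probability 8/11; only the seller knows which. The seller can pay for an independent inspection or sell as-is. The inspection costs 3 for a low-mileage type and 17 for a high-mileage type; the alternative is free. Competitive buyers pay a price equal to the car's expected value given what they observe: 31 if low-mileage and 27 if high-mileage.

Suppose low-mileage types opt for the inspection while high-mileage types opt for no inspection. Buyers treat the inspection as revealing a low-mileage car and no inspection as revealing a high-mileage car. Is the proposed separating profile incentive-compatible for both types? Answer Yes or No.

Under these beliefs, the inspection earns price 31 and no inspection earns price 27.
low-mileage: the inspection nets 31 − 3 = 28; no inspection nets 27. low-mileage prefers the inspection.
high-mileage: the inspection nets 31 − 17 = 14; no inspection nets 27. high-mileage prefers no inspection.
Neither type deviates, so the separating profile is an equilibrium.

Yes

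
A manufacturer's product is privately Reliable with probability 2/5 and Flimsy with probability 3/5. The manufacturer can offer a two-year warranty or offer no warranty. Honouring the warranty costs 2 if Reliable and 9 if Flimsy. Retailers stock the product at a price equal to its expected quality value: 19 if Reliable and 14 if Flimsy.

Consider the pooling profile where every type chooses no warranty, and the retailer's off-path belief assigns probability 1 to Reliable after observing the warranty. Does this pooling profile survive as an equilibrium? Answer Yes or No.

On path, the retailer holds the prior and pays 2/5·19 + 3/5·14 = 16. Off path (the warranty), believing Reliable, it pays 19.
Reliable: no warranty nets 16; the warranty nets 19 − 2 = 17. Reliable would deviate.
Flimsy: no warranty nets 16; the warranty nets 19 − 9 = 10. Flimsy stays.
A type deviates, so pooling fails.

No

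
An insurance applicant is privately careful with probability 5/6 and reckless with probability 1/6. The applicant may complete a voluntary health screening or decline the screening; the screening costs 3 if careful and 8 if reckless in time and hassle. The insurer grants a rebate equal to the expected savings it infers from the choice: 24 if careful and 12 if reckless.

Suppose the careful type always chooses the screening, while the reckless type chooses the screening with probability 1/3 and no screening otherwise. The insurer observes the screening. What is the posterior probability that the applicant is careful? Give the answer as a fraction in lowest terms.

15/16

P(the screening) = (5/6)·1 + (1/6)·(1/3) = 8/9.
By Bayes' rule, P(careful | the screening) = (5/6) / (8/9) = 15/16.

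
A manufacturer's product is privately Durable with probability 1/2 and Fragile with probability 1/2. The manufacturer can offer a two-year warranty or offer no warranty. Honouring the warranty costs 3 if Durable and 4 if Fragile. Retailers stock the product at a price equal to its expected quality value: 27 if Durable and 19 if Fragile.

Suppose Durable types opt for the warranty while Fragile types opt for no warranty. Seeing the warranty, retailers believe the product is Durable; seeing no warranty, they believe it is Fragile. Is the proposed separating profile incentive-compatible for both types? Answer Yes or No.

No

Under these beliefs, the warranty earns price 27 and no warranty earns price 19.
Durable: the warranty nets 27 − 3 = 24; no warranty nets 19. Durable prefers the warranty.
Fragile: the warranty nets 27 − 4 = 23; no warranty nets 19. Fragile would deviate to the warranty.
Fragile has a profitable deviation, so the profile is not an equilibrium.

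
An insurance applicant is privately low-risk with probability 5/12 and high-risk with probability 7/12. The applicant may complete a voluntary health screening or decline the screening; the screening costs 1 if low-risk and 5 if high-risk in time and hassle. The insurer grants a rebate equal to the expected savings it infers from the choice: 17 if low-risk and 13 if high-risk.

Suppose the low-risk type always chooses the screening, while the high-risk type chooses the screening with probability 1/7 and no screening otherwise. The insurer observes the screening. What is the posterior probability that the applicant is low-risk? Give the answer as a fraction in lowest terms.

P(the screening) = (5/12)·1 + (7/12)·(1/7) = 1/2.
By Bayes' rule, P(low-risk | the screening) = (5/12) / (1/2) = 5/6.

5/6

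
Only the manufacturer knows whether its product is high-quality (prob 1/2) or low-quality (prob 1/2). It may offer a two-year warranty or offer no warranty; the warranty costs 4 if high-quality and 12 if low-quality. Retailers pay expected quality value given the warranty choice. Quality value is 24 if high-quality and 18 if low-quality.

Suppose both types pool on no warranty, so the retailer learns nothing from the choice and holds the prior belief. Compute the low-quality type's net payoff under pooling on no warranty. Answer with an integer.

21

Pooled price = 1/2·24 + 1/2·18 = 21.
low-quality pays no cost for no warranty, so net payoff = 21.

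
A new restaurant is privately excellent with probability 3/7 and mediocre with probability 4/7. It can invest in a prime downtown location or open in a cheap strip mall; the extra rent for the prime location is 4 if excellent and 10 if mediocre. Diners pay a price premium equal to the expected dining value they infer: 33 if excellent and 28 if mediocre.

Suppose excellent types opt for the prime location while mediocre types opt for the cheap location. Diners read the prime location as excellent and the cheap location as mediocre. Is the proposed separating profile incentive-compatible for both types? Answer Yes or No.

Yes

Under these beliefs, the prime location earns price premium 33 and the cheap location earns price premium 28.
excellent: the prime location nets 33 − 4 = 29; the cheap location nets 28. excellent prefers the prime location.
mediocre: the prime location nets 33 − 10 = 23; the cheap location nets 28. mediocre prefers the cheap location.
Neither type deviates, so the separating profile is an equilibrium.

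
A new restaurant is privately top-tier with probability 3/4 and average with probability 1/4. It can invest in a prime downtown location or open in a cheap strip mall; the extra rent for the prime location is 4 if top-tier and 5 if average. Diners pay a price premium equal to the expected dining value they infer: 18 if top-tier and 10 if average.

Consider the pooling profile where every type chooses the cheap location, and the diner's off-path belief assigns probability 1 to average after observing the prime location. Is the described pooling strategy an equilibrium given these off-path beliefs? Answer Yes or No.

Yes

On path, the diner holds the prior and pays 3/4·18 + 1/4·10 = 16. Off path (the prime location), believing average, it pays 10.
top-tier: the cheap location nets 16; the prime location nets 10 − 4 = 6. top-tier stays.
average: the cheap location nets 16; the prime location nets 10 − 5 = 5. average stays.
No type deviates, so pooling is sustained.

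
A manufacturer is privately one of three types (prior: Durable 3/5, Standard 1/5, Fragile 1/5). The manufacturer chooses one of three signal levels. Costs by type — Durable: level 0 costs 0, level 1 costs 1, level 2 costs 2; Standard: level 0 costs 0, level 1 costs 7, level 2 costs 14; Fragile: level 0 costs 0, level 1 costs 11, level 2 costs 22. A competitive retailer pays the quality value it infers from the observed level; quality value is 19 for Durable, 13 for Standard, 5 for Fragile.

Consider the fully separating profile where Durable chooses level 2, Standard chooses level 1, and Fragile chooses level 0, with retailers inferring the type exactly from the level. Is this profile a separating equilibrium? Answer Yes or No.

Yes

Separating prices: level 2 → 19, level 1 → 13, level 0 → 5.
Durable (assigned level 2): level 0: 5 − 0 = 5; level 1: 13 − 1 = 12; level 2: 19 − 2 = 17. Durable stays.
Standard (assigned level 1): level 0: 5 − 0 = 5; level 1: 13 − 7 = 6; level 2: 19 − 14 = 5. Standard stays.
Fragile (assigned level 0): level 0: 5 − 0 = 5; level 1: 13 − 11 = 2; level 2: 19 − 22 = -3. Fragile stays.
Every type prefers its assigned level; separation holds.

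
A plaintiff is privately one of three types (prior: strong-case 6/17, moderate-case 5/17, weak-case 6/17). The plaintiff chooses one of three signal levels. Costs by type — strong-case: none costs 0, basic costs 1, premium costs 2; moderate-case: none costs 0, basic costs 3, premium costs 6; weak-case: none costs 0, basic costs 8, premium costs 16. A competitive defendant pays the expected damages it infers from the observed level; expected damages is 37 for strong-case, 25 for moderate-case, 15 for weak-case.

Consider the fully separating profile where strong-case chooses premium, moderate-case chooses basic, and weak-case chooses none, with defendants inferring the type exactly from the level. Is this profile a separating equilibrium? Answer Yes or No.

Separating settlements: premium → 37, basic → 25, none → 15.
strong-case (assigned premium): none: 15 − 0 = 15; basic: 25 − 1 = 24; premium: 37 − 2 = 35. strong-case stays.
moderate-case (assigned basic): none: 15 − 0 = 15; basic: 25 − 3 = 22; premium: 37 − 6 = 31. moderate-case prefers premium.
weak-case (assigned none): none: 15 − 0 = 15; basic: 25 − 8 = 17; premium: 37 − 16 = 21. weak-case prefers premium.
At least one type deviates; the separating profile fails.

No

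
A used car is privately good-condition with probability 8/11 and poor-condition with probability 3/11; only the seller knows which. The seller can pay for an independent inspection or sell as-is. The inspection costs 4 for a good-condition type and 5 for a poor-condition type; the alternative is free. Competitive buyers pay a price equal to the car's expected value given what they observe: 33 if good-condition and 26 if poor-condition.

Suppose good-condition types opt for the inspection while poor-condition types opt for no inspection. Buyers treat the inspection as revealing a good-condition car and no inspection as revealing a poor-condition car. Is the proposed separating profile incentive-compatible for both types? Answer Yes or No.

No

Under these beliefs, the inspection earns price 33 and no inspection earns price 26.
good-condition: the inspection nets 33 − 4 = 29; no inspection nets 26. good-condition prefers the inspection.
poor-condition: the inspection nets 33 − 5 = 28; no inspection nets 26. poor-condition would deviate to the inspection.
poor-condition has a profitable deviation, so the profile is not an equilibrium.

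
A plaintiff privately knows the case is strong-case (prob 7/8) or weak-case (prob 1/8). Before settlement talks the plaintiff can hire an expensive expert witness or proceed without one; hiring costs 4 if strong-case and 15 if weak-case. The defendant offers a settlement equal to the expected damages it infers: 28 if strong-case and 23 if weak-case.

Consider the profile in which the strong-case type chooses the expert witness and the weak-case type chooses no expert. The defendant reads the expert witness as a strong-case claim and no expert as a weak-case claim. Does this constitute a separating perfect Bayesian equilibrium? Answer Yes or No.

Under these beliefs, the expert witness earns settlement 28 and no expert earns settlement 23.
strong-case: the expert witness nets 28 − 4 = 24; no expert nets 23. strong-case prefers the expert witness.
weak-case: the expert witness nets 28 − 15 = 13; no expert nets 23. weak-case prefers no expert.
Neither type deviates, so the separating profile is an equilibrium.

Yes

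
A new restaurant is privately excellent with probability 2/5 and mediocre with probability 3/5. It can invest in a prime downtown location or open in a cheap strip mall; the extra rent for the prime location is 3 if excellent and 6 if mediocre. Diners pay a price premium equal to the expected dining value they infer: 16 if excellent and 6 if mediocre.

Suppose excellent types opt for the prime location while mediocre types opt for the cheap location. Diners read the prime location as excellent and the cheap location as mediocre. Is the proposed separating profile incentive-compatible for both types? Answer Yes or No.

No

Under these beliefs, the prime location earns price premium 16 and the cheap location earns price premium 6.
excellent: the prime location nets 16 − 3 = 13; the cheap location nets 6. excellent prefers the prime location.
mediocre: the prime location nets 16 − 6 = 10; the cheap location nets 6. mediocre would deviate to the prime location.
mediocre has a profitable deviation, so the profile is not an equilibrium.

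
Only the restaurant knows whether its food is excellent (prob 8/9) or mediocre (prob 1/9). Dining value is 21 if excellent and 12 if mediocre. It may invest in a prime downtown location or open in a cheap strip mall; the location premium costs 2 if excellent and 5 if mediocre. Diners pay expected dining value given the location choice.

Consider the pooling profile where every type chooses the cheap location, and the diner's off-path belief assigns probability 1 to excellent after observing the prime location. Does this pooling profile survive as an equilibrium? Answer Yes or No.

On path, the diner holds the prior and pays 8/9·21 + 1/9·12 = 20. Off path (the prime location), believing excellent, it pays 21.
excellent: the cheap location nets 20; the prime location nets 21 − 2 = 19. excellent stays.
mediocre: the cheap location nets 20; the prime location nets 21 − 5 = 16. mediocre stays.
No type deviates, so pooling is sustained.

Yes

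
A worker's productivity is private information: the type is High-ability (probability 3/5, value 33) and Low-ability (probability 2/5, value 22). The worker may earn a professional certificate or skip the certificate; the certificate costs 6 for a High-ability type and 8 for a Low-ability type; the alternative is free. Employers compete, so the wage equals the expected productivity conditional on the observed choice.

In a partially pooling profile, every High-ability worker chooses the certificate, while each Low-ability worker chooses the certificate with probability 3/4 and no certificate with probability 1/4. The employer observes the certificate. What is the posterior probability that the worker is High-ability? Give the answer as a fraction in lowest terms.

2/3

P(the certificate) = (3/5)·1 + (2/5)·(3/4) = 9/10.
By Bayes' rule, P(High-ability | the certificate) = (3/5) / (9/10) = 2/3.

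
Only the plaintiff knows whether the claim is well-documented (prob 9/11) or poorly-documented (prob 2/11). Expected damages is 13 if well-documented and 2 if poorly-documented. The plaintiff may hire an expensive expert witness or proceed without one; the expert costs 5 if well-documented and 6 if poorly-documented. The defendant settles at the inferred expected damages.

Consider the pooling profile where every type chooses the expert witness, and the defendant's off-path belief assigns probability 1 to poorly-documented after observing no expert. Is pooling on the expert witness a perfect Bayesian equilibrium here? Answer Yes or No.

Yes

On path, the defendant holds the prior and pays 9/11·13 + 2/11·2 = 11. Off path (no expert), believing poorly-documented, it pays 2.
well-documented: the expert witness nets 11 − 5 = 6; no expert nets 2. well-documented stays.
poorly-documented: the expert witness nets 11 − 6 = 5; no expert nets 2. poorly-documented stays.
No type deviates, so pooling is sustained.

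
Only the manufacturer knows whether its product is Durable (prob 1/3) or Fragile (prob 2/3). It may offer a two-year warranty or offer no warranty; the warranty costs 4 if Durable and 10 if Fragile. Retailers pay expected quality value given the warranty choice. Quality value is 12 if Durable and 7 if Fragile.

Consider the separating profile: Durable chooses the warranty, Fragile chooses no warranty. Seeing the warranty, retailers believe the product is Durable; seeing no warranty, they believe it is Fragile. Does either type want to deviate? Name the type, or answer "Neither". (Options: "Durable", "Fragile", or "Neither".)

Neither

The warranty pays 12; no warranty pays 7.
Durable: assigned the warranty, nets 12 − 4 = 8; deviating to no warranty nets 7.
Fragile: assigned no warranty, nets 7; deviating to the warranty nets 12 − 10 = 2.
Both types strictly prefer their assigned action; no profitable deviation.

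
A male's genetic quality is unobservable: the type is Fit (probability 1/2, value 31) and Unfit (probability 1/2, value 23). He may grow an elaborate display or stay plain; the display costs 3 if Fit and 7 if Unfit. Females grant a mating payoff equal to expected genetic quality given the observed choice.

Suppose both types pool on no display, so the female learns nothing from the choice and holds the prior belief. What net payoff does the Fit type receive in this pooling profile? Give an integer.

27

Pooled mating payoff = 1/2·31 + 1/2·23 = 27.
Fit pays no cost for no display, so net payoff = 27.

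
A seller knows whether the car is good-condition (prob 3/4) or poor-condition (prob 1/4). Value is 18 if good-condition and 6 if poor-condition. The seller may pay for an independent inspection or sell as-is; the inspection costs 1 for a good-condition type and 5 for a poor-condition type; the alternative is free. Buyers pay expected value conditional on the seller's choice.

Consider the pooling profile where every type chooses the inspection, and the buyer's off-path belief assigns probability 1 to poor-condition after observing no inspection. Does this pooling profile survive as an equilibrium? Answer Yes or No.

Yes

On path, the buyer holds the prior and pays 3/4·18 + 1/4·6 = 15. Off path (no inspection), believing poor-condition, it pays 6.
good-condition: the inspection nets 15 − 1 = 14; no inspection nets 6. good-condition stays.
poor-condition: the inspection nets 15 − 5 = 10; no inspection nets 6. poor-condition stays.
No type deviates, so pooling is sustained.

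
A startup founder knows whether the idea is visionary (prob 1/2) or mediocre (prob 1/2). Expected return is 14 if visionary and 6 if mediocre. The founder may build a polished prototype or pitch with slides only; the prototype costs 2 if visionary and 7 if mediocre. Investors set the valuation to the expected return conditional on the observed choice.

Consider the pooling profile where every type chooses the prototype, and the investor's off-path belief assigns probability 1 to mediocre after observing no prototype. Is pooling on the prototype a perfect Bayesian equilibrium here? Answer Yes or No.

No

On path, the investor holds the prior and pays 1/2·14 + 1/2·6 = 10. Off path (no prototype), believing mediocre, it pays 6.
visionary: the prototype nets 10 − 2 = 8; no prototype nets 6. visionary stays.
mediocre: the prototype nets 10 − 7 = 3; no prototype nets 6. mediocre would deviate.
A type deviates, so pooling fails.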